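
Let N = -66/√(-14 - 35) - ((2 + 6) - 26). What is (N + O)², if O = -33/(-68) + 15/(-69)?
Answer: 29343605833/119858704 + 942843*I/2737 ≈ 244.82 + 344.48*I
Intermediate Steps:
N = 18 + 66*I/7 (N = -66*(-I/7) - (8 - 26) = -66*(-I/7) - 1*(-18) = -(-66)*I/7 + 18 = 66*I/7 + 18 = 18 + 66*I/7 ≈ 18.0 + 9.4286*I)
O = 419/1564 (O = -33*(-1/68) + 15*(-1/69) = 33/68 - 5/23 = 419/1564 ≈ 0.26790)
(N + O)² = ((18 + 66*I/7) + 419/1564)² = (28571/1564 + 66*I/7)²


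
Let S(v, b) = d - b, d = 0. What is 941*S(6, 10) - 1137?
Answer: -10547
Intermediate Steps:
S(v, b) = -b (S(v, b) = 0 - b = -b)
941*S(6, 10) - 1137 = 941*(-1*10) - 1137 = 941*(-10) - 1137 = -9410 - 1137 = -10547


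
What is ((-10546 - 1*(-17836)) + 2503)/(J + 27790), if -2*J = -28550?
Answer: 9793/42065 ≈ 0.23281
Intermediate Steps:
J = 14275 (J = -½*(-28550) = 14275)
((-10546 - 1*(-17836)) + 2503)/(J + 27790) = ((-10546 - 1*(-17836)) + 2503)/(14275 + 27790) = ((-10546 + 17836) + 2503)/42065 = (7290 + 2503)*(1/42065) = 9793*(1/42065) = 9793/42065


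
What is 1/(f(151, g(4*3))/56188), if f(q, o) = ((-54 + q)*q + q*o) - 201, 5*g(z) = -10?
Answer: 14047/3536 ≈ 3.9726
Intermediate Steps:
g(z) = -2 (g(z) = (⅕)*(-10) = -2)
f(q, o) = -201 + o*q + q*(-54 + q) (f(q, o) = (q*(-54 + q) + o*q) - 201 = (o*q + q*(-54 + q)) - 201 = -201 + o*q + q*(-54 + q))
1/(f(151, g(4*3))/56188) = 1/((-201 + 151² - 54*151 - 2*151)/56188) = 1/((-201 + 22801 - 8154 - 302)*(1/56188)) = 1/(14144*(1/56188)) = 1/(3536/14047) = 14047/3536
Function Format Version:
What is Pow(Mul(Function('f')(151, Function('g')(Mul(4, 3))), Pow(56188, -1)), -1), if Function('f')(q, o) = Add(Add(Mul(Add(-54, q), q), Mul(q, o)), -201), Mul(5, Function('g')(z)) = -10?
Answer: Rational(14047, 3536) ≈ 3.9726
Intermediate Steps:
Function('g')(z) = -2 (Function('g')(z) = Mul(Rational(1, 5), -10) = -2)
Function('f')(q, o) = Add(-201, Mul(o, q), Mul(q, Add(-54, q))) (Function('f')(q, o) = Add(Add(Mul(q, Add(-54, q)), Mul(o, q)), -201) = Add(Add(Mul(o, q), Mul(q, Add(-54, q))), -201) = Add(-201, Mul(o, q), Mul(q, Add(-54, q))))
Pow(Mul(Function('f')(151, Function('g')(Mul(4, 3))), Pow(56188, -1)), -1) = Pow(Mul(Add(-201, Pow(151, 2), Mul(-54, 151), Mul(-2, 151)), Pow(56188, -1)), -1) = Pow(Mul(Add(-201, 22801, -8154, -302), Rational(1, 56188)), -1) = Pow(Mul(14144, Rational(1, 56188)), -1) = Pow(Rational(3536, 14047), -1) = Rational(14047, 3536)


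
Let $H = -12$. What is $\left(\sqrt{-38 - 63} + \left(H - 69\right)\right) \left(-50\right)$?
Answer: $4050 - 50 i \sqrt{101} \approx 4050.0 - 502.49 i$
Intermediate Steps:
$\left(\sqrt{-38 - 63} + \left(H - 69\right)\right) \left(-50\right) = \left(\sqrt{-38 - 63} - 81\right) \left(-50\right) = \left(\sqrt{-101} - 81\right) \left(-50\right) = \left(i \sqrt{101} - 81\right) \left(-50\right) = \left(-81 + i \sqrt{101}\right) \left(-50\right) = 4050 - 50 i \sqrt{101}$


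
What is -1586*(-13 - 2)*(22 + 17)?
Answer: 927810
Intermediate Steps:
-1586*(-13 - 2)*(22 + 17) = -(-23790)*39 = -1586*(-585) = 927810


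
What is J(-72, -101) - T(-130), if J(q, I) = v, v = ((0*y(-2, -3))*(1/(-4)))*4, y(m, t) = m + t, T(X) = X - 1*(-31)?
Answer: 99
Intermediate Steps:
T(X) = 31 + X (T(X) = X + 31 = 31 + X)
v = 0 (v = ((0*(-2 - 3))*(1/(-4)))*4 = ((0*(-5))*(1*(-¼)))*4 = (0*(-¼))*4 = 0*4 = 0)
J(q, I) = 0
J(-72, -101) - T(-130) = 0 - (31 - 130) = 0 - 1*(-99) = 0 + 99 = 99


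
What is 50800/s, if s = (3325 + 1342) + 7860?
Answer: 50800/12527 ≈ 4.0552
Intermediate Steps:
s = 12527 (s = 4667 + 7860 = 12527)
50800/s = 50800/12527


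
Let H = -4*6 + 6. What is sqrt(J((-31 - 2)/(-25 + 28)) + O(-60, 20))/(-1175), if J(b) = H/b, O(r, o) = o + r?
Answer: -I*sqrt(4642)/12925 ≈ -0.0052714*I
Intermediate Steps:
H = -18 (H = -24 + 6 = -18)
J(b) = -18/b
sqrt(J((-31 - 2)/(-25 + 28)) + O(-60, 20))/(-1175) = sqrt(-18*(-25 + 28)/(-31 - 2) + (20 - 60))/(-1175) = sqrt(-18/((-33/3)) - 40)*(-1/1175) = sqrt(-18/((-33*1/3)) - 40)*(-1/1175) = sqrt(-18/(-11) - 40)*(-1/1175) = sqrt(-18*(-1/11) - 40)*(-1/1175) = sqrt(18/11 - 40)*(-1/1175) = sqrt(-422/11)*(-1/1175) = (I*sqrt(4642)/11)*(-1/1175) = -I*sqrt(4642)/12925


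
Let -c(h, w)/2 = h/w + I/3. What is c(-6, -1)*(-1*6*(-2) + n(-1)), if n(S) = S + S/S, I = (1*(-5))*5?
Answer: 56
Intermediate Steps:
I = -25 (I = -5*5 = -25)
c(h, w) = 50/3 - 2*h/w (c(h, w) = -2*(h/w - 25/3) = -2*(-25/3 + h/w) = 50/3 - 2*h/w)
n(S) = 1 + S (n(S) = S + 1 = 1 + S)
c(-6, -1)*(-1*6*(-2) + n(-1)) = (50/3 - 2*(-6)/(-1))*(-1*6*(-2) + (1 - 1)) = (50/3 - 2*(-6)*(-1))*(-6*(-2) + 0) = (50/3 - 12)*(12 + 0) = (14/3)*12 = 56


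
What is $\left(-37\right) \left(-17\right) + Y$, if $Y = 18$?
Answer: $647$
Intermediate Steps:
$\left(-37\right) \left(-17\right) + Y = \left(-37\right) \left(-17\right) + 18 = 629 + 18 = 647$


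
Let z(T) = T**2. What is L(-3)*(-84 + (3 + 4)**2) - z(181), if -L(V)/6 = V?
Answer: -33391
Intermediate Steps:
L(V) = -6*V
L(-3)*(-84 + (3 + 4)**2) - z(181) = (-6*(-3))*(-84 + (3 + 4)**2) - 1*181**2 = 18*(-84 + 7**2) - 1*32761 = 18*(-84 + 49) - 32761 = 18*(-35) - 32761 = -630 - 32761 = -33391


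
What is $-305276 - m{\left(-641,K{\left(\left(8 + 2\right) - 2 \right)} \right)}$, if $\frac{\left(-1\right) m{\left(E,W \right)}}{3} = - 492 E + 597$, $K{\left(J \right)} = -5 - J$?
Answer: $642631$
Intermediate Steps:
$m{\left(E,W \right)} = -1791 + 1476 E$ ($m{\left(E,W \right)} = - 3 \left(- 492 E + 597\right) = - 3 \left(597 - 492 E\right) = -1791 + 1476 E$)
$-305276 - m{\left(-641,K{\left(\left(8 + 2\right) - 2 \right)} \right)} = -305276 - \left(-1791 + 1476 \left(-641\right)\right) = -305276 - \left(-1791 - 946116\right) = -305276 - -947907 = -305276 + 947907 = 642631$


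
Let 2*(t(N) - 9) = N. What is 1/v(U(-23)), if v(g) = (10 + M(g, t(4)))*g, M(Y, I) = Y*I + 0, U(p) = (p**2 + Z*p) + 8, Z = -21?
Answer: 1/11454600 ≈ 8.7301e-8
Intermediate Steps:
U(p) = 8 + p**2 - 21*p (U(p) = (p**2 - 21*p) + 8 = 8 + p**2 - 21*p)
t(N) = 9 + N/2
M(Y, I) = I*Y (M(Y, I) = I*Y + 0 = I*Y)
v(g) = g*(10 + 11*g) (v(g) = (10 + (9 + (1/2)*4)*g)*g = (10 + (9 + 2)*g)*g = (10 + 11*g)*g = g*(10 + 11*g))
1/v(U(-23)) = 1/((8 + (-23)**2 - 21*(-23))*(10 + 11*(8 + (-23)**2 - 21*(-23)))) = 1/((8 + 529 + 483)*(10 + 11*(8 + 529 + 483))) = 1/(1020*(10 + 11*1020)) = 1/(1020*(10 + 11220)) = 1/(1020*11230) = 1/11454600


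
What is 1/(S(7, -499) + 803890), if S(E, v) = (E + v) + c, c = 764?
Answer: 1/804162 ≈ 1.2435e-6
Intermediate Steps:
S(E, v) = 764 + E + v (S(E, v) = (E + v) + 764 = 764 + E + v)
1/(S(7, -499) + 803890) = 1/((764 + 7 - 499) + 803890) = 1/(272 + 803890) = 1/804162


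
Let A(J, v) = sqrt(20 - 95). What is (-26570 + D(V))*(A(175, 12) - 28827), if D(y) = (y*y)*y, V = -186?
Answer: 186263527302 - 32307130*I*sqrt(3) ≈ 1.8626e+11 - 5.5958e+7*I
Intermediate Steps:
A(J, v) = 5*I*sqrt(3) (A(J, v) = sqrt(-75) = 5*I*sqrt(3))
D(y) = y**3 (D(y) = y**2*y = y**3)
(-26570 + D(V))*(A(175, 12) - 28827) = (-26570 + (-186)**3)*(5*I*sqrt(3) - 28827) = (-26570 - 6434856)*(-28827 + 5*I*sqrt(3)) = -6461426*(-28827 + 5*I*sqrt(3)) = 186263527302 - 32307130*I*sqrt(3)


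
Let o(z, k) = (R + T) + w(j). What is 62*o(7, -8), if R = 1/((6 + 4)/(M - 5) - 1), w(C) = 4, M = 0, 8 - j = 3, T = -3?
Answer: 124/3 ≈ 41.333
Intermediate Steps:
j = 5 (j = 8 - 1*3 = 8 - 3 = 5)
R = -⅓ (R = 1/((6 + 4)/(0 - 5) - 1) = 1/(10/(-5) - 1) = 1/(10*(-⅕) - 1) = 1/(-2 - 1) = 1/(-3) = -⅓ ≈ -0.33333)
o(z, k) = ⅔ (o(z, k) = (-⅓ - 3) + 4 = -10/3 + 4 = ⅔)
62*o(7, -8) = 62*(⅔) = 124/3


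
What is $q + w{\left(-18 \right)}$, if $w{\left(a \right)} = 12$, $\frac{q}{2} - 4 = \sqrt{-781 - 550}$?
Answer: $20 + 22 i \sqrt{11} \approx 20.0 + 72.966 i$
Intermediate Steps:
$q = 8 + 22 i \sqrt{11}$ ($q = 8 + 2 \sqrt{-781 - 550} = 8 + 2 \sqrt{-1331} = 8 + 2 \cdot 11 i \sqrt{11} = 8 + 22 i \sqrt{11} \approx 8.0 + 72.966 i$)
$q + w{\left(-18 \right)} = \left(8 + 22 i \sqrt{11}\right) + 12 = 20 + 22 i \sqrt{11}$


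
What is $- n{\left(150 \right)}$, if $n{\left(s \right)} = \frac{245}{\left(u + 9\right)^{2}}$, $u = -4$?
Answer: $- \frac{49}{5} \approx -9.8$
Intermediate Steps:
$n{\left(s \right)} = \frac{49}{5}$ ($n{\left(s \right)} = \frac{245}{\left(-4 + 9\right)^{2}} = \frac{245}{5^{2}} = \frac{245}{25} = 245 \cdot \frac{1}{25} = \frac{49}{5}$)
$- n{\left(150 \right)} = \left(-1\right) \frac{49}{5} = - \frac{49}{5}$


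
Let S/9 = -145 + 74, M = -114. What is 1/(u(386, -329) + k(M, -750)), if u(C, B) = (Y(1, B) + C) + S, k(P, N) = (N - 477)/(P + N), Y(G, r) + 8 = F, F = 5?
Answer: -288/73319 ≈ -0.0039280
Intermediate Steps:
Y(G, r) = -3 (Y(G, r) = -8 + 5 = -3)
k(P, N) = (-477 + N)/(N + P)
S = -639 (S = 9*(-145 + 74) = 9*(-71) = -639)
u(C, B) = -642 + C (u(C, B) = (-3 + C) - 639 = -642 + C)
1/(u(386, -329) + k(M, -750)) = 1/((-642 + 386) + (-477 - 750)/(-750 - 114)) = 1/(-256 - 1227/(-864)) = 1/(-256 - 1/864*(-1227)) = 1/(-256 + 409/288) = 1/(-73319/288) = -288/73319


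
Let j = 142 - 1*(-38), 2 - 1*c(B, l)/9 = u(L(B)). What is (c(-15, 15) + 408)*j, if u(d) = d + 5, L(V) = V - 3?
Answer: 97740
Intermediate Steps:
L(V) = -3 + V
u(d) = 5 + d
c(B, l) = -9*B (c(B, l) = 18 - 9*(5 + (-3 + B)) = 18 - 9*(2 + B) = 18 + (-18 - 9*B) = -9*B)
j = 180 (j = 142 + 38 = 180)
(c(-15, 15) + 408)*j = (-9*(-15) + 408)*180 = (135 + 408)*180 = 543*180 = 97740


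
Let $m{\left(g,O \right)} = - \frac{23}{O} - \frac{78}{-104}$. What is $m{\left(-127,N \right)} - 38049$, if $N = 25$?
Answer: $- \frac{3804917}{100} \approx -38049.0$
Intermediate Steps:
$m{\left(g,O \right)} = \frac{3}{4} - \frac{23}{O}$ ($m{\left(g,O \right)} = - \frac{23}{O} - - \frac{3}{4} = - \frac{23}{O} + \frac{3}{4} = \frac{3}{4} - \frac{23}{O}$)
$m{\left(-127,N \right)} - 38049 = \left(\frac{3}{4} - \frac{23}{25}\right) - 38049 = - \frac{17}{100} - 38049 = - \frac{3804917}{100}$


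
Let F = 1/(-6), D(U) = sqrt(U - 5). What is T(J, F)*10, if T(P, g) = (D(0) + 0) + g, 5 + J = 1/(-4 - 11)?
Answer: -5/3 + 10*I*sqrt(5) ≈ -1.6667 + 22.361*I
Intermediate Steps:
D(U) = sqrt(-5 + U)
J = -76/15 (J = -5 + 1/(-4 - 11) = -5 + 1/(-15) = -5 - 1/15 = -76/15 ≈ -5.0667)
F = -1/6 ≈ -0.16667
T(P, g) = g + I*sqrt(5) (T(P, g) = (sqrt(-5 + 0) + 0) + g = (sqrt(-5) + 0) + g = (I*sqrt(5) + 0) + g = I*sqrt(5) + g = g + I*sqrt(5))
T(J, F)*10 = (-1/6 + I*sqrt(5))*10 = -5/3 + 10*I*sqrt(5)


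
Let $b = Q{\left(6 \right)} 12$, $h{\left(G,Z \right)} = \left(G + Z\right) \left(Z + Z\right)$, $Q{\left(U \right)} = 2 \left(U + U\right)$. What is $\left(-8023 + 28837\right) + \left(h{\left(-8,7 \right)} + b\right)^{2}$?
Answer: $95890$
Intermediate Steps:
$Q{\left(U \right)} = 4 U$ ($Q{\left(U \right)} = 2 \cdot 2 U = 4 U$)
$h{\left(G,Z \right)} = 2 Z \left(G + Z\right)$ ($h{\left(G,Z \right)} = \left(G + Z\right) 2 Z = 2 Z \left(G + Z\right)$)
$b = 288$ ($b = 4 \cdot 6 \cdot 12 = 24 \cdot 12 = 288$)
$\left(-8023 + 28837\right) + \left(h{\left(-8,7 \right)} + b\right)^{2} = \left(-8023 + 28837\right) + \left(2 \cdot 7 \left(-8 + 7\right) + 288\right)^{2} = 20814 + \left(2 \cdot 7 \left(-1\right) + 288\right)^{2} = 20814 + \left(-14 + 288\right)^{2} = 20814 + 274^{2} = 20814 + 75076 = 95890$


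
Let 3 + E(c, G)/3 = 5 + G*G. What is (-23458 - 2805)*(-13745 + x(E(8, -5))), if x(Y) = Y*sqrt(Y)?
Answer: 341839208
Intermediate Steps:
E(c, G) = 6 + 3*G**2 (E(c, G) = -9 + 3*(5 + G*G) = -9 + 3*(5 + G**2) = -9 + (15 + 3*G**2) = 6 + 3*G**2)
x(Y) = Y**(3/2)
(-23458 - 2805)*(-13745 + x(E(8, -5))) = (-23458 - 2805)*(-13745 + (6 + 3*(-5)**2)**(3/2)) = -26263*(-13745 + (6 + 3*25)**(3/2)) = -26263*(-13745 + (6 + 75)**(3/2)) = -26263*(-13745 + 81**(3/2)) = -26263*(-13745 + 729) = -26263*(-13016) = 341839208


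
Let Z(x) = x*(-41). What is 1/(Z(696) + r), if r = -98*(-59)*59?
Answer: 1/312602 ≈ 3.1990e-6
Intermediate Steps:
r = 341138 (r = 5782*59 = 341138)
Z(x) = -41*x
1/(Z(696) + r) = 1/(-41*696 + 341138) = 1/(-28536 + 341138) = 1/312602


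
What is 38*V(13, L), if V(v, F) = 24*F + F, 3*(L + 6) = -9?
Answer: -8550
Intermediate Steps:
L = -9 (L = -6 + (1/3)*(-9) = -6 - 3 = -9)
V(v, F) = 25*F
38*V(13, L) = 38*(25*(-9)) = 38*(-225) = -8550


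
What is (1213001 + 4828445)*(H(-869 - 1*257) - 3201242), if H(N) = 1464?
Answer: -19331285998988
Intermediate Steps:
(1213001 + 4828445)*(H(-869 - 1*257) - 3201242) = (1213001 + 4828445)*(1464 - 3201242) = 6041446*(-3199778) = -19331285998988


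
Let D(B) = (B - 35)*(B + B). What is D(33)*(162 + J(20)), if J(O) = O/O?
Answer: -21516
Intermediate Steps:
J(O) = 1
D(B) = 2*B*(-35 + B) (D(B) = (-35 + B)*(2*B) = 2*B*(-35 + B))
D(33)*(162 + J(20)) = (2*33*(-35 + 33))*(162 + 1) = (2*33*(-2))*163 = -132*163 = -21516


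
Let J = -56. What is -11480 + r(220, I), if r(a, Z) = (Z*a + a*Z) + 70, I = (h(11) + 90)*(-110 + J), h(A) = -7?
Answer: -6073730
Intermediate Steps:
I = -13778 (I = (-7 + 90)*(-110 - 56) = 83*(-166) = -13778)
r(a, Z) = 70 + 2*Z*a (r(a, Z) = (Z*a + Z*a) + 70 = 2*Z*a + 70 = 70 + 2*Z*a)
-11480 + r(220, I) = -11480 + (70 + 2*(-13778)*220) = -11480 + (70 - 6062320) = -11480 - 6062250 = -6073730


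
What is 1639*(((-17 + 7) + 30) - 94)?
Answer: -121286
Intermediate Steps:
1639*(((-17 + 7) + 30) - 94) = 1639*((-10 + 30) - 94) = 1639*(20 - 94) = 1639*(-74) = -121286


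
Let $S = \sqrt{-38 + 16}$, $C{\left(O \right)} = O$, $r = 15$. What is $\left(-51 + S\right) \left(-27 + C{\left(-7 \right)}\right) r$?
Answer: $26010 - 510 i \sqrt{22} \approx 26010.0 - 2392.1 i$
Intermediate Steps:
$S = i \sqrt{22}$ ($S = \sqrt{-22} = i \sqrt{22} \approx 4.6904 i$)
$\left(-51 + S\right) \left(-27 + C{\left(-7 \right)}\right) r = \left(-51 + i \sqrt{22}\right) \left(-27 - 7\right) 15 = \left(-51 + i \sqrt{22}\right) \left(-34\right) 15 = \left(1734 - 34 i \sqrt{22}\right) 15 = 26010 - 510 i \sqrt{22}$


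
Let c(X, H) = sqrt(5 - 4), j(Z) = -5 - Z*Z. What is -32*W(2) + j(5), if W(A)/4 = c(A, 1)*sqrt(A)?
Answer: -30 - 128*sqrt(2) ≈ -211.02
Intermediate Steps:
j(Z) = -5 - Z**2
c(X, H) = 1 (c(X, H) = sqrt(1) = 1)
W(A) = 4*sqrt(A) (W(A) = 4*(1*sqrt(A)) = 4*sqrt(A))
-32*W(2) + j(5) = -128*sqrt(2) + (-5 - 1*5**2) = -128*sqrt(2) + (-5 - 1*25) = -128*sqrt(2) + (-5 - 25) = -128*sqrt(2) - 30 = -30 - 128*sqrt(2)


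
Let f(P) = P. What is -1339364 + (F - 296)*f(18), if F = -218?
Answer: -1348616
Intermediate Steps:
-1339364 + (F - 296)*f(18) = -1339364 + (-218 - 296)*18 = -1339364 - 514*18 = -1339364 - 9252 = -1348616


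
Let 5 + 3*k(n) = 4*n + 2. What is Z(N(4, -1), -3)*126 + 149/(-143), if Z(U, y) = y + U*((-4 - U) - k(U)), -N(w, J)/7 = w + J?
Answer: -17459591/143 ≈ -1.2210e+5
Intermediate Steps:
N(w, J) = -7*J - 7*w (N(w, J) = -7*(w + J) = -7*(J + w) = -7*J - 7*w)
k(n) = -1 + 4*n/3 (k(n) = -5/3 + (4*n + 2)/3 = -5/3 + (2 + 4*n)/3 = -5/3 + (2/3 + 4*n/3) = -1 + 4*n/3)
Z(U, y) = y + U*(-3 - 7*U/3) (Z(U, y) = y + U*((-4 - U) - (-1 + 4*U/3)) = y + U*((-4 - U) + (1 - 4*U/3)) = y + U*(-3 - 7*U/3))
Z(N(4, -1), -3)*126 + 149/(-143) = (-3 - 3*(-7*(-1) - 7*4) - 7*(-7*(-1) - 7*4)**2/3)*126 + 149/(-143) = (-3 - 3*(7 - 28) - 7*(7 - 28)**2/3)*126 + 149*(-1/143) = (-3 - 3*(-21) - 7/3*(-21)**2)*126 - 149/143 = (-3 + 63 - 7/3*441)*126 - 149/143 = (-3 + 63 - 1029)*126 - 149/143 = -969*126 - 149/143 = -122094 - 149/143 = -17459591/143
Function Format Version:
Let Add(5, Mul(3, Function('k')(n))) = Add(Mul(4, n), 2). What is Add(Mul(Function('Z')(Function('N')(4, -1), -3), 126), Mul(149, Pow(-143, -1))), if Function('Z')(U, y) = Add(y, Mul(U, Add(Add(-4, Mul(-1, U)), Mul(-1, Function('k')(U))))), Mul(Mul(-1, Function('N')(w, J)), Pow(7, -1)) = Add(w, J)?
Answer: Rational(-17459591, 143) ≈ -1.2210e+5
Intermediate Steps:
Function('N')(w, J) = Add(Mul(-7, J), Mul(-7, w)) (Function('N')(w, J) = Mul(-7, Add(w, J)) = Mul(-7, Add(J, w)) = Add(Mul(-7, J), Mul(-7, w)))
Function('k')(n) = Add(-1, Mul(Rational(4, 3), n)) (Function('k')(n) = Add(Rational(-5, 3), Mul(Rational(1, 3), Add(Mul(4, n), 2))) = Add(Rational(-5, 3), Mul(Rational(1, 3), Add(2, Mul(4, n)))) = Add(Rational(-5, 3), Add(Rational(2, 3), Mul(Rational(4, 3), n))) = Add(-1, Mul(Rational(4, 3), n)))
Function('Z')(U, y) = Add(y, Mul(U, Add(-3, Mul(Rational(-7, 3), U)))) (Function('Z')(U, y) = Add(y, Mul(U, Add(Add(-4, Mul(-1, U)), Mul(-1, Add(-1, Mul(Rational(4, 3), U)))))) = Add(y, Mul(U, Add(Add(-4, Mul(-1, U)), Add(1, Mul(Rational(-4, 3), U))))) = Add(y, Mul(U, Add(-3, Mul(Rational(-7, 3), U)))))
Add(Mul(Function('Z')(Function('N')(4, -1), -3), 126), Mul(149, Pow(-143, -1))) = Add(Mul(Add(-3, Mul(-3, Add(Mul(-7, -1), Mul(-7, 4))), Mul(Rational(-7, 3), Pow(Add(Mul(-7, -1), Mul(-7, 4)), 2))), 126), Mul(149, Pow(-143, -1))) = Add(Mul(Add(-3, Mul(-3, Add(7, -28)), Mul(Rational(-7, 3), Pow(Add(7, -28), 2))), 126), Mul(149, Rational(-1, 143))) = Add(Mul(Add(-3, Mul(-3, -21), Mul(Rational(-7, 3), Pow(-21, 2))), 126), Rational(-149, 143)) = Add(Mul(Add(-3, 63, Mul(Rational(-7, 3), 441)), 126), Rational(-149, 143)) = Add(Mul(Add(-3, 63, -1029), 126), Rational(-149, 143)) = Add(Mul(-969, 126), Rational(-149, 143)) = Add(-122094, Rational(-149, 143)) = Rational(-17459591, 143)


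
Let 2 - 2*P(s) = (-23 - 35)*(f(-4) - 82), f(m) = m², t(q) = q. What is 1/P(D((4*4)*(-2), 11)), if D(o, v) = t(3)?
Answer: -1/1913 ≈ -0.00052274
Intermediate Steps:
D(o, v) = 3
P(s) = -1913 (P(s) = 1 - (-23 - 35)*((-4)² - 82)/2 = 1 - (-29)*(16 - 82) = 1 - (-29)*(-66) = 1 - ½*3828 = 1 - 1914 = -1913)
1/P(D((4*4)*(-2), 11)) = 1/(-1913) = -1/1913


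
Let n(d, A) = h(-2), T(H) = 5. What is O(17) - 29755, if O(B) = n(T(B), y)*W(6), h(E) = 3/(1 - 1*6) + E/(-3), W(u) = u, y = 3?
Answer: -148773/5 ≈ -29755.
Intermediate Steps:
h(E) = -3/5 - E/3 (h(E) = 3/(1 - 6) + E*(-1/3) = 3/(-5) - E/3 = 3*(-1/5) - E/3 = -3/5 - E/3)
n(d, A) = 1/15 (n(d, A) = -3/5 - 1/3*(-2) = -3/5 + 2/3 = 1/15)
O(B) = 2/5 (O(B) = (1/15)*6 = 2/5)
O(17) - 29755 = 2/5 - 29755 = -148773/5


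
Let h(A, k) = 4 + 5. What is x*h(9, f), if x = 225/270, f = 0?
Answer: 15/2 ≈ 7.5000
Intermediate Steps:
x = 5/6 (x = 225*(1/270) = 5/6 ≈ 0.83333)
h(A, k) = 9
x*h(9, f) = (5/6)*9 = 15/2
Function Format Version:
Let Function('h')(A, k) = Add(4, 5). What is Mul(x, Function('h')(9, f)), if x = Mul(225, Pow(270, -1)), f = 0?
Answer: Rational(15, 2) ≈ 7.5000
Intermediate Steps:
x = Rational(5, 6) (x = Mul(225, Rational(1, 270)) = Rational(5, 6) ≈ 0.83333)
Function('h')(A, k) = 9
Mul(x, Function('h')(9, f)) = Mul(Rational(5, 6), 9) = Rational(15, 2)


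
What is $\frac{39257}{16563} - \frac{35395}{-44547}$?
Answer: $\frac{778342988}{245943987} \approx 3.1647$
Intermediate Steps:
$\frac{39257}{16563} - \frac{35395}{-44547} = 39257 \cdot \frac{1}{16563} - - \frac{35395}{44547} = \frac{39257}{16563} + \frac{35395}{44547} = \frac{778342988}{245943987}$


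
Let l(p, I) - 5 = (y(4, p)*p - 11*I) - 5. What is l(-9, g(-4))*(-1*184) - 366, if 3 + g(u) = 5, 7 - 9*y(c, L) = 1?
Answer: 4786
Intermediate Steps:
y(c, L) = ⅔ (y(c, L) = 7/9 - ⅑*1 = 7/9 - ⅑ = ⅔)
g(u) = 2 (g(u) = -3 + 5 = 2)
l(p, I) = -11*I + 2*p/3 (l(p, I) = 5 + ((2*p/3 - 11*I) - 5) = 5 + ((-11*I + 2*p/3) - 5) = 5 + (-5 - 11*I + 2*p/3) = -11*I + 2*p/3)
l(-9, g(-4))*(-1*184) - 366 = (-11*2 + (⅔)*(-9))*(-1*184) - 366 = (-22 - 6)*(-184) - 366 = -28*(-184) - 366 = 5152 - 366 = 4786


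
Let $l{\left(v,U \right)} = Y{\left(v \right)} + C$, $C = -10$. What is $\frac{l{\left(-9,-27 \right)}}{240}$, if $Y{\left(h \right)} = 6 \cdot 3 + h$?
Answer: $- \frac{1}{240} \approx -0.0041667$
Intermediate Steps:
$Y{\left(h \right)} = 18 + h$
$l{\left(v,U \right)} = 8 + v$ ($l{\left(v,U \right)} = \left(18 + v\right) - 10 = 8 + v$)
$\frac{l{\left(-9,-27 \right)}}{240} = \frac{8 - 9}{240} = \left(-1\right) \frac{1}{240} = - \frac{1}{240}$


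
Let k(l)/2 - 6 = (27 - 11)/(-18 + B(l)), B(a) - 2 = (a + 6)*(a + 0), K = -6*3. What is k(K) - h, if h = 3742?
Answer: -93246/25 ≈ -3729.8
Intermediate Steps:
K = -18
B(a) = 2 + a*(6 + a) (B(a) = 2 + (a + 6)*(a + 0) = 2 + (6 + a)*a = 2 + a*(6 + a))
k(l) = 12 + 32/(-16 + l² + 6*l) (k(l) = 12 + 2*((27 - 11)/(-18 + (2 + l² + 6*l))) = 12 + 2*(16/(-16 + l² + 6*l)) = 12 + 32/(-16 + l² + 6*l))
k(K) - h = 4*(-40 + 3*(-18)² + 18*(-18))/(-16 + (-18)² + 6*(-18)) - 1*3742 = 4*(-40 + 3*324 - 324)/(-16 + 324 - 108) - 3742 = 4*(-40 + 972 - 324)/200 - 3742 = 4*(1/200)*608 - 3742 = 304/25 - 3742 = -93246/25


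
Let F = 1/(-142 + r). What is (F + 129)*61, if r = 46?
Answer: 755363/96 ≈ 7868.4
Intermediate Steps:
F = -1/96 (F = 1/(-142 + 46) = 1/(-96) = -1/96 ≈ -0.010417)
(F + 129)*61 = (-1/96 + 129)*61 = (12383/96)*61 = 755363/96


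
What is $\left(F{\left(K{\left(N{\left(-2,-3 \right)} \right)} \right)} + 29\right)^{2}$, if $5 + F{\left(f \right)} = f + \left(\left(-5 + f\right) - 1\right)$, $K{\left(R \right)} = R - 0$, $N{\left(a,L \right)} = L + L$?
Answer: $36$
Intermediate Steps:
$N{\left(a,L \right)} = 2 L$
$K{\left(R \right)} = R$ ($K{\left(R \right)} = R + 0 = R$)
$F{\left(f \right)} = -11 + 2 f$ ($F{\left(f \right)} = -5 + \left(f + \left(\left(-5 + f\right) - 1\right)\right) = -5 + \left(f + \left(-6 + f\right)\right) = -5 + \left(-6 + 2 f\right) = -11 + 2 f$)
$\left(F{\left(K{\left(N{\left(-2,-3 \right)} \right)} \right)} + 29\right)^{2} = \left(\left(-11 + 2 \cdot 2 \left(-3\right)\right) + 29\right)^{2} = \left(\left(-11 + 2 \left(-6\right)\right) + 29\right)^{2} = \left(\left(-11 - 12\right) + 29\right)^{2} = \left(-23 + 29\right)^{2} = 6^{2} = 36$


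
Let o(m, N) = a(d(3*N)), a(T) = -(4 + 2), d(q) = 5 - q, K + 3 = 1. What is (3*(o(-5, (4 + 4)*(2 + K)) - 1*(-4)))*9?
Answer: -54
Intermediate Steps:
K = -2 (K = -3 + 1 = -2)
a(T) = -6 (a(T) = -1*6 = -6)
o(m, N) = -6
(3*(o(-5, (4 + 4)*(2 + K)) - 1*(-4)))*9 = (3*(-6 - 1*(-4)))*9 = (3*(-6 + 4))*9 = (3*(-2))*9 = -6*9 = -54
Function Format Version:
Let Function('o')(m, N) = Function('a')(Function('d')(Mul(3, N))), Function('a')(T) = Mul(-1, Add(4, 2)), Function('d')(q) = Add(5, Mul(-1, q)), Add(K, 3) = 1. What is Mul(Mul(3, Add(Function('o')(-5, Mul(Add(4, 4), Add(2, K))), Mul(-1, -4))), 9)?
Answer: -54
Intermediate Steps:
K = -2 (K = Add(-3, 1) = -2)
Function('a')(T) = -6 (Function('a')(T) = Mul(-1, 6) = -6)
Function('o')(m, N) = -6
Mul(Mul(3, Add(Function('o')(-5, Mul(Add(4, 4), Add(2, K))), Mul(-1, -4))), 9) = Mul(Mul(3, Add(-6, Mul(-1, -4))), 9) = Mul(Mul(3, Add(-6, 4)), 9) = Mul(Mul(3, -2), 9) = Mul(-6, 9) = -54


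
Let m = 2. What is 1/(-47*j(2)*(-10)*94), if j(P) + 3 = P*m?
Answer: 1/44180 ≈ 2.2635e-5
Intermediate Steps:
j(P) = -3 + 2*P (j(P) = -3 + P*2 = -3 + 2*P)
1/(-47*j(2)*(-10)*94) = 1/(-47*(-3 + 2*2)*(-10)*94) = 1/(-47*(-3 + 4)*(-10)*94) = 1/(-47*(-10)*94) = 1/(470*94) = 1/44180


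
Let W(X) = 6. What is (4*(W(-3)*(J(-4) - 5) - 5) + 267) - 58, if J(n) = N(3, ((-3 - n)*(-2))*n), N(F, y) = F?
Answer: 141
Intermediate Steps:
J(n) = 3
(4*(W(-3)*(J(-4) - 5) - 5) + 267) - 58 = (4*(6*(3 - 5) - 5) + 267) - 58 = (4*(6*(-2) - 5) + 267) - 58 = (4*(-12 - 5) + 267) - 58 = (4*(-17) + 267) - 58 = (-68 + 267) - 58 = 199 - 58 = 141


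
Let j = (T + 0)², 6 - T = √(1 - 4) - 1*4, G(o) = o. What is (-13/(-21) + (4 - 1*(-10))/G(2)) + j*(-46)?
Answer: -93542/21 + 920*I*√3 ≈ -4454.4 + 1593.5*I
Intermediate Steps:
T = 10 - I*√3 (T = 6 - (√(1 - 4) - 1*4) = 6 - (√(-3) - 4) = 6 - (I*√3 - 4) = 6 - (-4 + I*√3) = 6 + (4 - I*√3) = 10 - I*√3 ≈ 10.0 - 1.732*I)
j = (10 - I*√3)² (j = ((10 - I*√3) + 0)² = (10 - I*√3)² ≈ 97.0 - 34.641*I)
(-13/(-21) + (4 - 1*(-10))/G(2)) + j*(-46) = (-13/(-21) + (4 - 1*(-10))/2) + (10 - I*√3)²*(-46) = (-13*(-1/21) + (4 + 10)*(½)) - 46*(10 - I*√3)² = (13/21 + 14*(½)) - 46*(10 - I*√3)² = (13/21 + 7) - 46*(10 - I*√3)² = 160/21 - 46*(10 - I*√3)²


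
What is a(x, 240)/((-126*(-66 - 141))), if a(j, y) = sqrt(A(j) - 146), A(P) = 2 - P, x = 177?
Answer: I*sqrt(321)/26082 ≈ 0.00068693*I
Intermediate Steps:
a(j, y) = sqrt(-144 - j) (a(j, y) = sqrt((2 - j) - 146) = sqrt(-144 - j))
a(x, 240)/((-126*(-66 - 141))) = sqrt(-144 - 1*177)/((-126*(-66 - 141))) = sqrt(-144 - 177)/((-126*(-207))) = sqrt(-321)/26082 = (I*sqrt(321))*(1/26082) = I*sqrt(321)/26082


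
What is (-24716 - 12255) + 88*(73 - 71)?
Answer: -36795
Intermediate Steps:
(-24716 - 12255) + 88*(73 - 71) = -36971 + 88*2 = -36971 + 176 = -36795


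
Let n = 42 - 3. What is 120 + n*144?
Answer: 5736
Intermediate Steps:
n = 39
120 + n*144 = 120 + 39*144 = 120 + 5616 = 5736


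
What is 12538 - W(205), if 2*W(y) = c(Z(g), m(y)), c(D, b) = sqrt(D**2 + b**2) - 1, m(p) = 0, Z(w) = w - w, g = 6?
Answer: 25077/2 ≈ 12539.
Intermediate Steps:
Z(w) = 0
c(D, b) = -1 + sqrt(D**2 + b**2)
W(y) = -1/2 (W(y) = (-1 + sqrt(0**2 + 0**2))/2 = (-1 + sqrt(0 + 0))/2 = (-1 + sqrt(0))/2 = (-1 + 0)/2 = (1/2)*(-1) = -1/2)
12538 - W(205) = 12538 - 1*(-1/2) = 12538 + 1/2 = 25077/2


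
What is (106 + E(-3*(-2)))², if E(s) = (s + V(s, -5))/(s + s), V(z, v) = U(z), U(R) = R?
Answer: 11449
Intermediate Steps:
V(z, v) = z
E(s) = 1 (E(s) = (s + s)/(s + s) = (2*s)/((2*s)) = (2*s)*(1/(2*s)) = 1)
(106 + E(-3*(-2)))² = (106 + 1)² = 107² = 11449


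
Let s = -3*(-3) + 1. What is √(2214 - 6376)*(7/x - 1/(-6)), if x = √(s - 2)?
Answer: I*(√4162 + 21*√2081)/6 ≈ 170.42*I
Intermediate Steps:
s = 10 (s = 9 + 1 = 10)
x = 2*√2 (x = √(10 - 2) = √8 = 2*√2 ≈ 2.8284)
√(2214 - 6376)*(7/x - 1/(-6)) = √(2214 - 6376)*(7/((2*√2)) - 1/(-6)) = √(-4162)*(7*(√2/4) - 1*(-⅙)) = (I*√4162)*(7*√2/4 + ⅙) = (I*√4162)*(⅙ + 7*√2/4) = I*√4162*(⅙ + 7*√2/4)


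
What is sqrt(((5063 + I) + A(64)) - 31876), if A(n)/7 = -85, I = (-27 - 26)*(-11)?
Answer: 5*I*sqrt(1073) ≈ 163.78*I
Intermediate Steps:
I = 583 (I = -53*(-11) = 583)
A(n) = -595 (A(n) = 7*(-85) = -595)
sqrt(((5063 + I) + A(64)) - 31876) = sqrt(((5063 + 583) - 595) - 31876) = sqrt((5646 - 595) - 31876) = sqrt(5051 - 31876) = sqrt(-26825) = 5*I*sqrt(1073)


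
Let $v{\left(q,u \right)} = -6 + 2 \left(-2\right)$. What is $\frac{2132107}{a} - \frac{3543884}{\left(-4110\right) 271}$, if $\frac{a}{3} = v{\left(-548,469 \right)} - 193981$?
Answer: $- \frac{52052882423}{108034557855} \approx -0.48182$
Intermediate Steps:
$v{\left(q,u \right)} = -10$ ($v{\left(q,u \right)} = -6 - 4 = -10$)
$a = -581973$ ($a = 3 \left(-10 - 193981\right) = 3 \left(-193991\right) = -581973$)
$\frac{2132107}{a} - \frac{3543884}{\left(-4110\right) 271} = \frac{2132107}{-581973} - \frac{3543884}{\left(-4110\right) 271} = 2132107 \left(- \frac{1}{581973}\right) - \frac{3543884}{-1113810} = - \frac{2132107}{581973} - - \frac{1771942}{556905} = - \frac{2132107}{581973} + \frac{1771942}{556905} = - \frac{52052882423}{108034557855}$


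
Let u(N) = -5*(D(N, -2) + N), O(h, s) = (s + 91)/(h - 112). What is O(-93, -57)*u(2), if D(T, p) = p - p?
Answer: 68/41 ≈ 1.6585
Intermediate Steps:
D(T, p) = 0
O(h, s) = (91 + s)/(-112 + h)
u(N) = -5*N (u(N) = -5*(0 + N) = -5*N)
O(-93, -57)*u(2) = ((91 - 57)/(-112 - 93))*(-5*2) = (34/(-205))*(-10) = -1/205*34*(-10) = -34/205*(-10) = 68/41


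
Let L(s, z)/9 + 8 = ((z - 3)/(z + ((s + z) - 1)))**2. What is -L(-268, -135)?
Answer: 20746116/290521 ≈ 71.410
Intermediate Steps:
L(s, z) = -72 + 9*(-3 + z)**2/(-1 + s + 2*z)**2 (L(s, z) = -72 + 9*((z - 3)/(z + ((s + z) - 1)))**2 = -72 + 9*((-3 + z)/(z + (-1 + s + z)))**2 = -72 + 9*((-3 + z)/(-1 + s + 2*z))**2 = -72 + 9*((-3 + z)**2/(-1 + s + 2*z)**2) = -72 + 9*(-3 + z)**2/(-1 + s + 2*z)**2)
-L(-268, -135) = -(-72 + 9*(-3 - 135)**2/(-1 - 268 + 2*(-135))**2) = -(-72 + 9*(-138)**2/(-1 - 268 - 270)**2) = -(-72 + 9*19044/(-539)**2) = -(-72 + 9*19044*(1/290521)) = -(-72 + 171396/290521) = -1*(-20746116/290521) = 20746116/290521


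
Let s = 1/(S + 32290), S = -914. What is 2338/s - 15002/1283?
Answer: 94117128902/1283 ≈ 7.3357e+7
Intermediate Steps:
s = 1/31376 (s = 1/(-914 + 32290) = 1/31376 ≈ 3.1871e-5)
2338/s - 15002/1283 = 2338/(1/31376) - 15002/1283 = 2338*31376 - 15002*1/1283 = 73357088 - 15002/1283 = 94117128902/1283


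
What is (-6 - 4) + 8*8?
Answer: 54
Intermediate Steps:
(-6 - 4) + 8*8 = -10 + 64 = 54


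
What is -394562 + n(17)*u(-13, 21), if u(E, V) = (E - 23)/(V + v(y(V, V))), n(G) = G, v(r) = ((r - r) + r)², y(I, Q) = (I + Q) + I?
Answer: -262383832/665 ≈ -3.9456e+5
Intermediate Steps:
y(I, Q) = Q + 2*I
v(r) = r² (v(r) = (0 + r)² = r²)
u(E, V) = (-23 + E)/(V + 9*V²) (u(E, V) = (E - 23)/(V + (V + 2*V)²) = (-23 + E)/(V + (3*V)²) = (-23 + E)/(V + 9*V²))
-394562 + n(17)*u(-13, 21) = -394562 + 17*((-23 - 13)/(21*(1 + 9*21))) = -394562 + 17*((1/21)*(-36)/(1 + 189)) = -394562 + 17*((1/21)*(-36)/190) = -394562 + 17*((1/21)*(1/190)*(-36)) = -394562 + 17*(-6/665) = -394562 - 102/665 = -262383832/665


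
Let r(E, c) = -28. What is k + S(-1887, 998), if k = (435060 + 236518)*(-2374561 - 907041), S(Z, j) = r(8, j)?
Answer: -2203851707984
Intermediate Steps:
S(Z, j) = -28
k = -2203851707956 (k = 671578*(-3281602) = -2203851707956)
k + S(-1887, 998) = -2203851707956 - 28 = -2203851707984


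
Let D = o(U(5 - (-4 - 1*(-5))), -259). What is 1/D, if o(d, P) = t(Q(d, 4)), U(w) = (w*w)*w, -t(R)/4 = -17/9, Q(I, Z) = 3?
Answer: 9/68 ≈ 0.13235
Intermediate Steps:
t(R) = 68/9 (t(R) = -(-68)/9 = -4*(-17/9) = 68/9)
U(w) = w**3 (U(w) = w**2*w = w**3)
o(d, P) = 68/9
D = 68/9 ≈ 7.5556
1/D = 1/(68/9) = 9/68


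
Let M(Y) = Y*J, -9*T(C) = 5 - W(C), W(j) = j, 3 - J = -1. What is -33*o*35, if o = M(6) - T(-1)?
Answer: -28490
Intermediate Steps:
J = 4 (J = 3 - 1*(-1) = 3 + 1 = 4)
T(C) = -5/9 + C/9 (T(C) = -(5 - C)/9 = -5/9 + C/9)
M(Y) = 4*Y (M(Y) = Y*4 = 4*Y)
o = 74/3 (o = 4*6 - (-5/9 + (⅑)*(-1)) = 24 - (-5/9 - ⅑) = 24 - 1*(-⅔) = 24 + ⅔ = 74/3 ≈ 24.667)
-33*o*35 = -33*74/3*35 = -814*35 = -28490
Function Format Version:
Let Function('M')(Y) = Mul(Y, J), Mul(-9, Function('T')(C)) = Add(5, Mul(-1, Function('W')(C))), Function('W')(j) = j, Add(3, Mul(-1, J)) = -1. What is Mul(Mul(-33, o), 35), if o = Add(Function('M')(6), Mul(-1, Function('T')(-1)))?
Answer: -28490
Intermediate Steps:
J = 4 (J = Add(3, Mul(-1, -1)) = Add(3, 1) = 4)
Function('T')(C) = Add(Rational(-5, 9), Mul(Rational(1, 9), C)) (Function('T')(C) = Mul(Rational(-1, 9), Add(5, Mul(-1, C))) = Add(Rational(-5, 9), Mul(Rational(1, 9), C)))
Function('M')(Y) = Mul(4, Y) (Function('M')(Y) = Mul(Y, 4) = Mul(4, Y))
o = Rational(74, 3) (o = Add(Mul(4, 6), Mul(-1, Add(Rational(-5, 9), Mul(Rational(1, 9), -1)))) = Add(24, Mul(-1, Add(Rational(-5, 9), Rational(-1, 9)))) = Add(24, Mul(-1, Rational(-2, 3))) = Add(24, Rational(2, 3)) = Rational(74, 3) ≈ 24.667)
Mul(Mul(-33, o), 35) = Mul(Mul(-33, Rational(74, 3)), 35) = Mul(-814, 35) = -28490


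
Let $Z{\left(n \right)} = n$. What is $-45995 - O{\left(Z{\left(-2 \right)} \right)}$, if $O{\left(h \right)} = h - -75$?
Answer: $-46068$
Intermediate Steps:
$O{\left(h \right)} = 75 + h$ ($O{\left(h \right)} = h + 75 = 75 + h$)
$-45995 - O{\left(Z{\left(-2 \right)} \right)} = -45995 - \left(75 - 2\right) = -45995 - 73 = -46068$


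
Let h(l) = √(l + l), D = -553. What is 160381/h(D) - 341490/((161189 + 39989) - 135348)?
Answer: -34149/6583 - 160381*I*√1106/1106 ≈ -5.1875 - 4822.5*I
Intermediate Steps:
h(l) = √2*√l (h(l) = √(2*l) = √2*√l)
160381/h(D) - 341490/((161189 + 39989) - 135348) = 160381/((√2*√(-553))) - 341490/((161189 + 39989) - 135348) = 160381/((√2*(I*√553))) - 341490/(201178 - 135348) = 160381/((I*√1106)) - 341490/65830 = 160381*(-I*√1106/1106) - 341490*1/65830 = -160381*I*√1106/1106 - 34149/6583 = -34149/6583 - 160381*I*√1106/1106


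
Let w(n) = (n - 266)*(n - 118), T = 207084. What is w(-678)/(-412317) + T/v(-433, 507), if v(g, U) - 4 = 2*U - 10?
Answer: 2350744951/11544876 ≈ 203.62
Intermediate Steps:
v(g, U) = -6 + 2*U (v(g, U) = 4 + (2*U - 10) = 4 + (-10 + 2*U) = -6 + 2*U)
w(n) = (-266 + n)*(-118 + n)
w(-678)/(-412317) + T/v(-433, 507) = (31388 + (-678)² - 384*(-678))/(-412317) + 207084/(-6 + 2*507) = (31388 + 459684 + 260352)*(-1/412317) + 207084/(-6 + 1014) = 751424*(-1/412317) + 207084/1008 = -751424/412317 + 207084*(1/1008) = -751424/412317 + 17257/84 = 2350744951/11544876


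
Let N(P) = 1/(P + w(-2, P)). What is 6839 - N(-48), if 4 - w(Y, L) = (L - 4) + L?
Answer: 382983/56 ≈ 6839.0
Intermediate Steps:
w(Y, L) = 8 - 2*L (w(Y, L) = 4 - ((L - 4) + L) = 4 - ((-4 + L) + L) = 4 - (-4 + 2*L) = 4 + (4 - 2*L) = 8 - 2*L)
N(P) = 1/(8 - P) (N(P) = 1/(P + (8 - 2*P)) = 1/(8 - P))
6839 - N(-48) = 6839 - 1/(8 - 1*(-48)) = 6839 - 1/(8 + 48) = 6839 - 1/56 = 382983/56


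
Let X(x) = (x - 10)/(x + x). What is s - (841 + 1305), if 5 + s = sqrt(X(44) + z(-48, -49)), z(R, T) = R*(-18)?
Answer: -2151 + sqrt(418363)/22 ≈ -2121.6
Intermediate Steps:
z(R, T) = -18*R
X(x) = (-10 + x)/(2*x) (X(x) = (-10 + x)/((2*x)) = (-10 + x)*(1/(2*x)) = (-10 + x)/(2*x))
s = -5 + sqrt(418363)/22 (s = -5 + sqrt((1/2)*(-10 + 44)/44 - 18*(-48)) = -5 + sqrt((1/2)*(1/44)*34 + 864) = -5 + sqrt(17/44 + 864) = -5 + sqrt(38033/44) = -5 + sqrt(418363)/22 ≈ 24.400)
s - (841 + 1305) = (-5 + sqrt(418363)/22) - (841 + 1305) = (-5 + sqrt(418363)/22) - 1*2146 = (-5 + sqrt(418363)/22) - 2146 = -2151 + sqrt(418363)/22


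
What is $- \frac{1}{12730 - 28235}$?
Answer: $\frac{1}{15505} \approx 6.4495 \cdot 10^{-5}$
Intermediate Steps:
$- \frac{1}{12730 - 28235} = - \frac{1}{-15505} = \left(-1\right) \left(- \frac{1}{15505}\right) = \frac{1}{15505}$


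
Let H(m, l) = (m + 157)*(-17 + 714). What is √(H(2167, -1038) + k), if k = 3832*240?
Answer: 2*√634877 ≈ 1593.6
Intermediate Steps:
k = 919680
H(m, l) = 109429 + 697*m (H(m, l) = (157 + m)*697 = 109429 + 697*m)
√(H(2167, -1038) + k) = √((109429 + 697*2167) + 919680) = √((109429 + 1510399) + 919680) = √(1619828 + 919680) = √2539508 = 2*√634877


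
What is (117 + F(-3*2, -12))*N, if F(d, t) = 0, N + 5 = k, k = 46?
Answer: 4797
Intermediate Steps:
N = 41 (N = -5 + 46 = 41)
(117 + F(-3*2, -12))*N = (117 + 0)*41 = 117*41 = 4797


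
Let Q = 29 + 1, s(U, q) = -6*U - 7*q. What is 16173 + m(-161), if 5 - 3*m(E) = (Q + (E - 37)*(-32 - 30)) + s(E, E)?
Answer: 11375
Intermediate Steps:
s(U, q) = -7*q - 6*U
Q = 30
m(E) = -773 + 25*E (m(E) = 5/3 - ((30 + (E - 37)*(-32 - 30)) + (-7*E - 6*E))/3 = 5/3 - ((30 + (-37 + E)*(-62)) - 13*E)/3 = 5/3 - ((30 + (2294 - 62*E)) - 13*E)/3 = 5/3 - ((2324 - 62*E) - 13*E)/3 = 5/3 - (2324 - 75*E)/3 = 5/3 + (-2324/3 + 25*E) = -773 + 25*E)
16173 + m(-161) = 16173 + (-773 + 25*(-161)) = 16173 + (-773 - 4025) = 16173 - 4798 = 11375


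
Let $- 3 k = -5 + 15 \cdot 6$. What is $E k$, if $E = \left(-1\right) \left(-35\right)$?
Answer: $- \frac{2975}{3} \approx -991.67$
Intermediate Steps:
$k = - \frac{85}{3}$ ($k = - \frac{-5 + 15 \cdot 6}{3} = - \frac{-5 + 90}{3} = \left(- \frac{1}{3}\right) 85 = - \frac{85}{3} \approx -28.333$)
$E = 35$
$E k = 35 \left(- \frac{85}{3}\right) = - \frac{2975}{3}$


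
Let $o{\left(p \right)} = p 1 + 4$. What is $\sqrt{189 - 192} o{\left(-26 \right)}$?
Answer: $- 22 i \sqrt{3} \approx - 38.105 i$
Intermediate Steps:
$o{\left(p \right)} = 4 + p$ ($o{\left(p \right)} = p + 4 = 4 + p$)
$\sqrt{189 - 192} o{\left(-26 \right)} = \sqrt{189 - 192} \left(4 - 26\right) = \sqrt{-3} \left(-22\right) = i \sqrt{3} \left(-22\right) = - 22 i \sqrt{3}$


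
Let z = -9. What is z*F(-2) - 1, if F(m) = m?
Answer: 17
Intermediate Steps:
z*F(-2) - 1 = -9*(-2) - 1 = 18 - 1 = 17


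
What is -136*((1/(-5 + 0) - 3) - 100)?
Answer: 70176/5 ≈ 14035.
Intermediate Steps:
-136*((1/(-5 + 0) - 3) - 100) = -136*((1/(-5) - 3) - 100) = -136*((-⅕*1 - 3) - 100) = -136*((-⅕ - 3) - 100) = -136*(-16/5 - 100) = -136*(-516/5) = 70176/5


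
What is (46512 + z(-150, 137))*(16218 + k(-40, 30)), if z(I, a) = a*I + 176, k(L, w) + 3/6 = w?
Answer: 424677155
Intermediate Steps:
k(L, w) = -½ + w
z(I, a) = 176 + I*a (z(I, a) = I*a + 176 = 176 + I*a)
(46512 + z(-150, 137))*(16218 + k(-40, 30)) = (46512 + (176 - 150*137))*(16218 + (-½ + 30)) = (46512 + (176 - 20550))*(16218 + 59/2) = (46512 - 20374)*(32495/2) = 26138*(32495/2) = 424677155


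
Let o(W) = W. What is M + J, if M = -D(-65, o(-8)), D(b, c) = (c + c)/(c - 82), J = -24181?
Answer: -1088153/45 ≈ -24181.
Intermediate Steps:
D(b, c) = 2*c/(-82 + c) (D(b, c) = (2*c)/(-82 + c) = 2*c/(-82 + c))
M = -8/45 (M = -2*(-8)/(-82 - 8) = -2*(-8)/(-90) = -2*(-8)*(-1)/90 = -1*8/45 = -8/45 ≈ -0.17778)
M + J = -8/45 - 24181 = -1088153/45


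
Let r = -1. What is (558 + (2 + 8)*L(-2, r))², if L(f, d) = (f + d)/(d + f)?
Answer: 322624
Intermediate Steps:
L(f, d) = 1 (L(f, d) = (d + f)/(d + f) = 1)
(558 + (2 + 8)*L(-2, r))² = (558 + (2 + 8)*1)² = (558 + 10*1)² = (558 + 10)² = 568² = 322624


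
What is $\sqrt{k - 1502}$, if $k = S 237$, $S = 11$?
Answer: $\sqrt{1105} \approx 33.242$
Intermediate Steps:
$k = 2607$ ($k = 11 \cdot 237 = 2607$)
$\sqrt{k - 1502} = \sqrt{2607 - 1502} = \sqrt{1105}$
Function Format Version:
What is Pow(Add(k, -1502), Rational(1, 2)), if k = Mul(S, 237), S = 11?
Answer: Pow(1105, Rational(1, 2)) ≈ 33.242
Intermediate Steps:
k = 2607 (k = Mul(11, 237) = 2607)
Pow(Add(k, -1502), Rational(1, 2)) = Pow(Add(2607, -1502), Rational(1, 2)) = Pow(1105, Rational(1, 2))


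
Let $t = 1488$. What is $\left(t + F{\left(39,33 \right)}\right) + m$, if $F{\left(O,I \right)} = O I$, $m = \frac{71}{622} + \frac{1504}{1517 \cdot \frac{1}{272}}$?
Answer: $\frac{2872978293}{943574} \approx 3044.8$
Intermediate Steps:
$m = \frac{254560443}{943574}$ ($m = 71 \cdot \frac{1}{622} + \frac{1504}{1517 \cdot \frac{1}{272}} = \frac{71}{622} + \frac{1504}{\frac{1517}{272}} = \frac{71}{622} + 1504 \cdot \frac{272}{1517} = \frac{71}{622} + \frac{409088}{1517} = \frac{254560443}{943574} \approx 269.78$)
$F{\left(O,I \right)} = I O$
$\left(t + F{\left(39,33 \right)}\right) + m = \left(1488 + 33 \cdot 39\right) + \frac{254560443}{943574} = \left(1488 + 1287\right) + \frac{254560443}{943574} = 2775 + \frac{254560443}{943574} = \frac{2872978293}{943574}$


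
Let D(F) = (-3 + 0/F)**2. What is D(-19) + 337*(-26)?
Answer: -8753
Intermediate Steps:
D(F) = 9 (D(F) = (-3 + 0)**2 = (-3)**2 = 9)
D(-19) + 337*(-26) = 9 + 337*(-26) = 9 - 8762 = -8753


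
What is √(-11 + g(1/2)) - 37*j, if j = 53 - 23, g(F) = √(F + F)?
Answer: -1110 + I*√10 ≈ -1110.0 + 3.1623*I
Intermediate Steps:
g(F) = √2*√F (g(F) = √(2*F) = √2*√F)
j = 30
√(-11 + g(1/2)) - 37*j = √(-11 + √2*√(1/2)) - 37*30 = √(-11 + √2*√(1*(½))) - 1110 = √(-11 + √2*√(½)) - 1110 = √(-11 + √2*(√2/2)) - 1110 = √(-11 + 1) - 1110 = √(-10) - 1110 = I*√10 - 1110 = -1110 + I*√10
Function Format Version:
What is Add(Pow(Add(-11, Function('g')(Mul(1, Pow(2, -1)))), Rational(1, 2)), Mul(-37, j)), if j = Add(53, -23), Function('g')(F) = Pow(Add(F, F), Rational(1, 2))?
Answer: Add(-1110, Mul(I, Pow(10, Rational(1, 2)))) ≈ Add(-1110.0, Mul(3.1623, I))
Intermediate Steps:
Function('g')(F) = Mul(Pow(2, Rational(1, 2)), Pow(F, Rational(1, 2))) (Function('g')(F) = Pow(Mul(2, F), Rational(1, 2)) = Mul(Pow(2, Rational(1, 2)), Pow(F, Rational(1, 2))))
j = 30
Add(Pow(Add(-11, Function('g')(Mul(1, Pow(2, -1)))), Rational(1, 2)), Mul(-37, j)) = Add(Pow(Add(-11, Mul(Pow(2, Rational(1, 2)), Pow(Mul(1, Pow(2, -1)), Rational(1, 2)))), Rational(1, 2)), Mul(-37, 30)) = Add(Pow(Add(-11, Mul(Pow(2, Rational(1, 2)), Pow(Mul(1, Rational(1, 2)), Rational(1, 2)))), Rational(1, 2)), -1110) = Add(Pow(Add(-11, Mul(Pow(2, Rational(1, 2)), Pow(Rational(1, 2), Rational(1, 2)))), Rational(1, 2)), -1110) = Add(Pow(Add(-11, Mul(Pow(2, Rational(1, 2)), Mul(Rational(1, 2), Pow(2, Rational(1, 2))))), Rational(1, 2)), -1110) = Add(Pow(Add(-11, 1), Rational(1, 2)), -1110) = Add(Pow(-10, Rational(1, 2)), -1110) = Add(Mul(I, Pow(10, Rational(1, 2))), -1110) = Add(-1110, Mul(I, Pow(10, Rational(1, 2))))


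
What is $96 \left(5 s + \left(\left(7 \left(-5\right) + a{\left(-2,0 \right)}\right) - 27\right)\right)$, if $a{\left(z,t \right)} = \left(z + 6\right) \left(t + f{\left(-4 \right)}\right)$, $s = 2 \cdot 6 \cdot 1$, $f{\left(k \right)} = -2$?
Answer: $-960$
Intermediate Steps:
$s = 12$ ($s = 12 \cdot 1 = 12$)
$a{\left(z,t \right)} = \left(-2 + t\right) \left(6 + z\right)$ ($a{\left(z,t \right)} = \left(z + 6\right) \left(t - 2\right) = \left(6 + z\right) \left(-2 + t\right) = \left(-2 + t\right) \left(6 + z\right)$)
$96 \left(5 s + \left(\left(7 \left(-5\right) + a{\left(-2,0 \right)}\right) - 27\right)\right) = 96 \left(5 \cdot 12 + \left(\left(7 \left(-5\right) + \left(-12 - -4 + 6 \cdot 0 + 0 \left(-2\right)\right)\right) - 27\right)\right) = 96 \left(60 + \left(\left(-35 + \left(-12 + 4 + 0 + 0\right)\right) - 27\right)\right) = 96 \left(60 - 70\right) = 96 \left(-10\right) = -960$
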